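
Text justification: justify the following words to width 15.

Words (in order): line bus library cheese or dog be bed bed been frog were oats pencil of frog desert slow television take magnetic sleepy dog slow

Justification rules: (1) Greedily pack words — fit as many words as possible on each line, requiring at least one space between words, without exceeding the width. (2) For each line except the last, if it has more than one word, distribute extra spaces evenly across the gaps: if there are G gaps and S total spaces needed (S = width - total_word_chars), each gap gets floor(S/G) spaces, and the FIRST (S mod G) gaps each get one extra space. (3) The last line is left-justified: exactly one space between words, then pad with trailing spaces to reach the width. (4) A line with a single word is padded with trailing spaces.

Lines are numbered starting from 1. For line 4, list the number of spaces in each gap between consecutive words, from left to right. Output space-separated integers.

Line 1: ['line', 'bus'] (min_width=8, slack=7)
Line 2: ['library', 'cheese'] (min_width=14, slack=1)
Line 3: ['or', 'dog', 'be', 'bed'] (min_width=13, slack=2)
Line 4: ['bed', 'been', 'frog'] (min_width=13, slack=2)
Line 5: ['were', 'oats'] (min_width=9, slack=6)
Line 6: ['pencil', 'of', 'frog'] (min_width=14, slack=1)
Line 7: ['desert', 'slow'] (min_width=11, slack=4)
Line 8: ['television', 'take'] (min_width=15, slack=0)
Line 9: ['magnetic', 'sleepy'] (min_width=15, slack=0)
Line 10: ['dog', 'slow'] (min_width=8, slack=7)

Answer: 2 2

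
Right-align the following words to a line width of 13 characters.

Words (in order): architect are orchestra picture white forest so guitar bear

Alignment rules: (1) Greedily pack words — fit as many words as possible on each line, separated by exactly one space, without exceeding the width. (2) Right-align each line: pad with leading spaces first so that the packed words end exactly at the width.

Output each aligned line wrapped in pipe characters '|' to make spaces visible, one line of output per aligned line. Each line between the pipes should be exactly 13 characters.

Answer: |architect are|
|    orchestra|
|picture white|
|    forest so|
|  guitar bear|

Derivation:
Line 1: ['architect', 'are'] (min_width=13, slack=0)
Line 2: ['orchestra'] (min_width=9, slack=4)
Line 3: ['picture', 'white'] (min_width=13, slack=0)
Line 4: ['forest', 'so'] (min_width=9, slack=4)
Line 5: ['guitar', 'bear'] (min_width=11, slack=2)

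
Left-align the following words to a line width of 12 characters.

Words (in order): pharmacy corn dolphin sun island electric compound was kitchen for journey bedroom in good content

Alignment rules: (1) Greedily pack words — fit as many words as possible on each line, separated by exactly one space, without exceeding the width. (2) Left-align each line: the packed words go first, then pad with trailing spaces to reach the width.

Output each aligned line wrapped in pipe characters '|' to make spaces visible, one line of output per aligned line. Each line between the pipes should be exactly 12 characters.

Line 1: ['pharmacy'] (min_width=8, slack=4)
Line 2: ['corn', 'dolphin'] (min_width=12, slack=0)
Line 3: ['sun', 'island'] (min_width=10, slack=2)
Line 4: ['electric'] (min_width=8, slack=4)
Line 5: ['compound', 'was'] (min_width=12, slack=0)
Line 6: ['kitchen', 'for'] (min_width=11, slack=1)
Line 7: ['journey'] (min_width=7, slack=5)
Line 8: ['bedroom', 'in'] (min_width=10, slack=2)
Line 9: ['good', 'content'] (min_width=12, slack=0)

Answer: |pharmacy    |
|corn dolphin|
|sun island  |
|electric    |
|compound was|
|kitchen for |
|journey     |
|bedroom in  |
|good content|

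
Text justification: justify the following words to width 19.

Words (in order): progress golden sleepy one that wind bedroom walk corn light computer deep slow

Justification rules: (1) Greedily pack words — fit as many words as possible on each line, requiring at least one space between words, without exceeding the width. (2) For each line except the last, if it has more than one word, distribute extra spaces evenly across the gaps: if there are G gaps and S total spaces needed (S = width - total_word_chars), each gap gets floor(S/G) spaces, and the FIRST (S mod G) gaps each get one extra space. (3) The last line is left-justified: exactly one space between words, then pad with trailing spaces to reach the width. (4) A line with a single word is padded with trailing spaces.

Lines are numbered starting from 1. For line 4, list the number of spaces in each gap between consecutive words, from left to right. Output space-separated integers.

Line 1: ['progress', 'golden'] (min_width=15, slack=4)
Line 2: ['sleepy', 'one', 'that'] (min_width=15, slack=4)
Line 3: ['wind', 'bedroom', 'walk'] (min_width=17, slack=2)
Line 4: ['corn', 'light', 'computer'] (min_width=19, slack=0)
Line 5: ['deep', 'slow'] (min_width=9, slack=10)

Answer: 1 1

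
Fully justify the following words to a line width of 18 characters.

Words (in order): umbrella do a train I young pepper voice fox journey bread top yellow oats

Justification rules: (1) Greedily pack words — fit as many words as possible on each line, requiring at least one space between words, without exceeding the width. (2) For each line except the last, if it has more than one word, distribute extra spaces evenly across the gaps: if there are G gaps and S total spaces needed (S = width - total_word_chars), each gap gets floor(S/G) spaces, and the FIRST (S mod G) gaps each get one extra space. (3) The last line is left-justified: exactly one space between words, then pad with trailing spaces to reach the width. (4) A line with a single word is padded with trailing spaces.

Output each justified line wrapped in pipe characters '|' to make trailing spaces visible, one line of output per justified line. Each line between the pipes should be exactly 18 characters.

Answer: |umbrella    do   a|
|train    I   young|
|pepper  voice  fox|
|journey  bread top|
|yellow oats       |

Derivation:
Line 1: ['umbrella', 'do', 'a'] (min_width=13, slack=5)
Line 2: ['train', 'I', 'young'] (min_width=13, slack=5)
Line 3: ['pepper', 'voice', 'fox'] (min_width=16, slack=2)
Line 4: ['journey', 'bread', 'top'] (min_width=17, slack=1)
Line 5: ['yellow', 'oats'] (min_width=11, slack=7)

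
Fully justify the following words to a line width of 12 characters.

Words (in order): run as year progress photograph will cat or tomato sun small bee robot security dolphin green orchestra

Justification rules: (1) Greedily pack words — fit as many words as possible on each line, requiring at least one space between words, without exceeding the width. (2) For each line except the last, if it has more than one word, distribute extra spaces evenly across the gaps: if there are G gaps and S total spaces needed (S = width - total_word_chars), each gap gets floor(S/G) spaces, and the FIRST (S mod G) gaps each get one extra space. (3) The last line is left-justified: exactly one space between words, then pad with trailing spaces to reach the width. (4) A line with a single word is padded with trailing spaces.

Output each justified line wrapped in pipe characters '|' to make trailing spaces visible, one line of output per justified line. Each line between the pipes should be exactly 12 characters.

Answer: |run  as year|
|progress    |
|photograph  |
|will  cat or|
|tomato   sun|
|small    bee|
|robot       |
|security    |
|dolphin     |
|green       |
|orchestra   |

Derivation:
Line 1: ['run', 'as', 'year'] (min_width=11, slack=1)
Line 2: ['progress'] (min_width=8, slack=4)
Line 3: ['photograph'] (min_width=10, slack=2)
Line 4: ['will', 'cat', 'or'] (min_width=11, slack=1)
Line 5: ['tomato', 'sun'] (min_width=10, slack=2)
Line 6: ['small', 'bee'] (min_width=9, slack=3)
Line 7: ['robot'] (min_width=5, slack=7)
Line 8: ['security'] (min_width=8, slack=4)
Line 9: ['dolphin'] (min_width=7, slack=5)
Line 10: ['green'] (min_width=5, slack=7)
Line 11: ['orchestra'] (min_width=9, slack=3)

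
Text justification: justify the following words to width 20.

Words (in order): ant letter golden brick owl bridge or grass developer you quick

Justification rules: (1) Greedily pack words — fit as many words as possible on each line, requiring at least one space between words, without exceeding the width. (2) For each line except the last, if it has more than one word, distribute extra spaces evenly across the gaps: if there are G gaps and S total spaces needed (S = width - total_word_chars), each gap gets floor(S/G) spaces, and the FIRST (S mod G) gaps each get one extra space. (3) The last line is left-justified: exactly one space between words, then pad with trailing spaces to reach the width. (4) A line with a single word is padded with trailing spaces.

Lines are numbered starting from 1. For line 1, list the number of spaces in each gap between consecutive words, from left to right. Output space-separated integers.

Line 1: ['ant', 'letter', 'golden'] (min_width=17, slack=3)
Line 2: ['brick', 'owl', 'bridge', 'or'] (min_width=19, slack=1)
Line 3: ['grass', 'developer', 'you'] (min_width=19, slack=1)
Line 4: ['quick'] (min_width=5, slack=15)

Answer: 3 2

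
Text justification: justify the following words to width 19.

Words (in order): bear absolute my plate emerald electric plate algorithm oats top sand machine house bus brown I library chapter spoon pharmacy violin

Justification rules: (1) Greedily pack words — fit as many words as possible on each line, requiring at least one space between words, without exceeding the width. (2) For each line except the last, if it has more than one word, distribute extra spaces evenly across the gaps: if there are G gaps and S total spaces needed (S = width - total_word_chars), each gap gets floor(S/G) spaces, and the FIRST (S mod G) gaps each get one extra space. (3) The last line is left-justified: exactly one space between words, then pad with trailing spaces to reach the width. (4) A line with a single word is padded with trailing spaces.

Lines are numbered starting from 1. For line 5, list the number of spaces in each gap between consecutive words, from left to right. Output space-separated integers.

Line 1: ['bear', 'absolute', 'my'] (min_width=16, slack=3)
Line 2: ['plate', 'emerald'] (min_width=13, slack=6)
Line 3: ['electric', 'plate'] (min_width=14, slack=5)
Line 4: ['algorithm', 'oats', 'top'] (min_width=18, slack=1)
Line 5: ['sand', 'machine', 'house'] (min_width=18, slack=1)
Line 6: ['bus', 'brown', 'I', 'library'] (min_width=19, slack=0)
Line 7: ['chapter', 'spoon'] (min_width=13, slack=6)
Line 8: ['pharmacy', 'violin'] (min_width=15, slack=4)

Answer: 2 1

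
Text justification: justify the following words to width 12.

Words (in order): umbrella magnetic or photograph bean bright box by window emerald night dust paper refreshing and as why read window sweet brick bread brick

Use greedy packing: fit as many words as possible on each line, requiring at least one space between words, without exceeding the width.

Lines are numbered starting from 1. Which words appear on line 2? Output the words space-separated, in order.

Line 1: ['umbrella'] (min_width=8, slack=4)
Line 2: ['magnetic', 'or'] (min_width=11, slack=1)
Line 3: ['photograph'] (min_width=10, slack=2)
Line 4: ['bean', 'bright'] (min_width=11, slack=1)
Line 5: ['box', 'by'] (min_width=6, slack=6)
Line 6: ['window'] (min_width=6, slack=6)
Line 7: ['emerald'] (min_width=7, slack=5)
Line 8: ['night', 'dust'] (min_width=10, slack=2)
Line 9: ['paper'] (min_width=5, slack=7)
Line 10: ['refreshing'] (min_width=10, slack=2)
Line 11: ['and', 'as', 'why'] (min_width=10, slack=2)
Line 12: ['read', 'window'] (min_width=11, slack=1)
Line 13: ['sweet', 'brick'] (min_width=11, slack=1)
Line 14: ['bread', 'brick'] (min_width=11, slack=1)

Answer: magnetic or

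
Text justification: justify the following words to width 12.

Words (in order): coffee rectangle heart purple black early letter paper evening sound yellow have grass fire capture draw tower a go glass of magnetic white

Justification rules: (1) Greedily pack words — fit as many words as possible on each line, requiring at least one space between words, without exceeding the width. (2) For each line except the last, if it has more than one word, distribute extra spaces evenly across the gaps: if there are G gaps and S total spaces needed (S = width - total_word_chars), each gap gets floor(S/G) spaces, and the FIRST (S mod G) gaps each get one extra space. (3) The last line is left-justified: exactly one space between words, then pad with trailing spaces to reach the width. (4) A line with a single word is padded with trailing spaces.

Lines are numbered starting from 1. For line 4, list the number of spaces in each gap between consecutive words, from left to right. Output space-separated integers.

Answer: 2

Derivation:
Line 1: ['coffee'] (min_width=6, slack=6)
Line 2: ['rectangle'] (min_width=9, slack=3)
Line 3: ['heart', 'purple'] (min_width=12, slack=0)
Line 4: ['black', 'early'] (min_width=11, slack=1)
Line 5: ['letter', 'paper'] (min_width=12, slack=0)
Line 6: ['evening'] (min_width=7, slack=5)
Line 7: ['sound', 'yellow'] (min_width=12, slack=0)
Line 8: ['have', 'grass'] (min_width=10, slack=2)
Line 9: ['fire', 'capture'] (min_width=12, slack=0)
Line 10: ['draw', 'tower', 'a'] (min_width=12, slack=0)
Line 11: ['go', 'glass', 'of'] (min_width=11, slack=1)
Line 12: ['magnetic'] (min_width=8, slack=4)
Line 13: ['white'] (min_width=5, slack=7)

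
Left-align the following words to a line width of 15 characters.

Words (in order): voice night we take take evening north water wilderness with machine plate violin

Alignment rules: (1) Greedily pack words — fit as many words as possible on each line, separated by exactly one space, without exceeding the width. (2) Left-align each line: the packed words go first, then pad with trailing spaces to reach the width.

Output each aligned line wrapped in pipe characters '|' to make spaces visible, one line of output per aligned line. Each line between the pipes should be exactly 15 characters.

Answer: |voice night we |
|take take      |
|evening north  |
|water          |
|wilderness with|
|machine plate  |
|violin         |

Derivation:
Line 1: ['voice', 'night', 'we'] (min_width=14, slack=1)
Line 2: ['take', 'take'] (min_width=9, slack=6)
Line 3: ['evening', 'north'] (min_width=13, slack=2)
Line 4: ['water'] (min_width=5, slack=10)
Line 5: ['wilderness', 'with'] (min_width=15, slack=0)
Line 6: ['machine', 'plate'] (min_width=13, slack=2)
Line 7: ['violin'] (min_width=6, slack=9)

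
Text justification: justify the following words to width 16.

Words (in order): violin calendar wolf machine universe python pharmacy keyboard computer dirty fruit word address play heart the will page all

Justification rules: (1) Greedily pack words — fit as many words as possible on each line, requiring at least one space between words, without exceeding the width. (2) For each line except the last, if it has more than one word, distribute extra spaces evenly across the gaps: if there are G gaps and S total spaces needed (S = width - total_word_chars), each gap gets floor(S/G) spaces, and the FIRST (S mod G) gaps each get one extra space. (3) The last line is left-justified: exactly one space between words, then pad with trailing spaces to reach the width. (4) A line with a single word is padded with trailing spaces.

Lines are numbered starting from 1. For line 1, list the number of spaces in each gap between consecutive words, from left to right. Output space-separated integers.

Line 1: ['violin', 'calendar'] (min_width=15, slack=1)
Line 2: ['wolf', 'machine'] (min_width=12, slack=4)
Line 3: ['universe', 'python'] (min_width=15, slack=1)
Line 4: ['pharmacy'] (min_width=8, slack=8)
Line 5: ['keyboard'] (min_width=8, slack=8)
Line 6: ['computer', 'dirty'] (min_width=14, slack=2)
Line 7: ['fruit', 'word'] (min_width=10, slack=6)
Line 8: ['address', 'play'] (min_width=12, slack=4)
Line 9: ['heart', 'the', 'will'] (min_width=14, slack=2)
Line 10: ['page', 'all'] (min_width=8, slack=8)

Answer: 2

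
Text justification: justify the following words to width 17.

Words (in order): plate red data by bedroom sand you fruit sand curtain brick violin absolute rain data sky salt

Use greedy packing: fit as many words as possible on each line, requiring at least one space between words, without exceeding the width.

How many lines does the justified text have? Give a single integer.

Answer: 7

Derivation:
Line 1: ['plate', 'red', 'data', 'by'] (min_width=17, slack=0)
Line 2: ['bedroom', 'sand', 'you'] (min_width=16, slack=1)
Line 3: ['fruit', 'sand'] (min_width=10, slack=7)
Line 4: ['curtain', 'brick'] (min_width=13, slack=4)
Line 5: ['violin', 'absolute'] (min_width=15, slack=2)
Line 6: ['rain', 'data', 'sky'] (min_width=13, slack=4)
Line 7: ['salt'] (min_width=4, slack=13)
Total lines: 7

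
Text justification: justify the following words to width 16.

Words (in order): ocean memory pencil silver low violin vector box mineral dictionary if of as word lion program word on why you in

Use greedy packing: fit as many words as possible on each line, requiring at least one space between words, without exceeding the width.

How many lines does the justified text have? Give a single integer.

Line 1: ['ocean', 'memory'] (min_width=12, slack=4)
Line 2: ['pencil', 'silver'] (min_width=13, slack=3)
Line 3: ['low', 'violin'] (min_width=10, slack=6)
Line 4: ['vector', 'box'] (min_width=10, slack=6)
Line 5: ['mineral'] (min_width=7, slack=9)
Line 6: ['dictionary', 'if', 'of'] (min_width=16, slack=0)
Line 7: ['as', 'word', 'lion'] (min_width=12, slack=4)
Line 8: ['program', 'word', 'on'] (min_width=15, slack=1)
Line 9: ['why', 'you', 'in'] (min_width=10, slack=6)
Total lines: 9

Answer: 9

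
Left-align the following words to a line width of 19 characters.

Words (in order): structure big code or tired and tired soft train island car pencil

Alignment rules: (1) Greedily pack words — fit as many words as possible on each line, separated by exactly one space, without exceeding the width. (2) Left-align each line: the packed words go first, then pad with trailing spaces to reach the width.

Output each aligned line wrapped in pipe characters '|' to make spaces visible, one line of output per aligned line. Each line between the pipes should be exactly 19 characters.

Answer: |structure big code |
|or tired and tired |
|soft train island  |
|car pencil         |

Derivation:
Line 1: ['structure', 'big', 'code'] (min_width=18, slack=1)
Line 2: ['or', 'tired', 'and', 'tired'] (min_width=18, slack=1)
Line 3: ['soft', 'train', 'island'] (min_width=17, slack=2)
Line 4: ['car', 'pencil'] (min_width=10, slack=9)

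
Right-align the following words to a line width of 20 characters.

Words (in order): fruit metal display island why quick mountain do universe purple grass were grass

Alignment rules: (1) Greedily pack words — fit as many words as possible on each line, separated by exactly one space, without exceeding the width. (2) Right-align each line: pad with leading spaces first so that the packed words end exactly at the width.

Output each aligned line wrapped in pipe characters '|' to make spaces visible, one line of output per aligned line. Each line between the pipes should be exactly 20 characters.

Answer: | fruit metal display|
|    island why quick|
|mountain do universe|
|   purple grass were|
|               grass|

Derivation:
Line 1: ['fruit', 'metal', 'display'] (min_width=19, slack=1)
Line 2: ['island', 'why', 'quick'] (min_width=16, slack=4)
Line 3: ['mountain', 'do', 'universe'] (min_width=20, slack=0)
Line 4: ['purple', 'grass', 'were'] (min_width=17, slack=3)
Line 5: ['grass'] (min_width=5, slack=15)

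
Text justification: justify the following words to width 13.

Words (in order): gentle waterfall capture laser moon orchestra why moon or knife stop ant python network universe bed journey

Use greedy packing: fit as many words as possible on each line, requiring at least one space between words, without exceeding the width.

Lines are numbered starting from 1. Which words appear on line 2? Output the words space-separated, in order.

Answer: waterfall

Derivation:
Line 1: ['gentle'] (min_width=6, slack=7)
Line 2: ['waterfall'] (min_width=9, slack=4)
Line 3: ['capture', 'laser'] (min_width=13, slack=0)
Line 4: ['moon'] (min_width=4, slack=9)
Line 5: ['orchestra', 'why'] (min_width=13, slack=0)
Line 6: ['moon', 'or', 'knife'] (min_width=13, slack=0)
Line 7: ['stop', 'ant'] (min_width=8, slack=5)
Line 8: ['python'] (min_width=6, slack=7)
Line 9: ['network'] (min_width=7, slack=6)
Line 10: ['universe', 'bed'] (min_width=12, slack=1)
Line 11: ['journey'] (min_width=7, slack=6)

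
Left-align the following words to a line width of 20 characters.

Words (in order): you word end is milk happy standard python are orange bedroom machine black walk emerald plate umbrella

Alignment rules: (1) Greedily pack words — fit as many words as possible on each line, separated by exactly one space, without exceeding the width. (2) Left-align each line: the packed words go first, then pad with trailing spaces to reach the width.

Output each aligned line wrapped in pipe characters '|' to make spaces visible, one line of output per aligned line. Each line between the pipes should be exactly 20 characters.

Line 1: ['you', 'word', 'end', 'is', 'milk'] (min_width=20, slack=0)
Line 2: ['happy', 'standard'] (min_width=14, slack=6)
Line 3: ['python', 'are', 'orange'] (min_width=17, slack=3)
Line 4: ['bedroom', 'machine'] (min_width=15, slack=5)
Line 5: ['black', 'walk', 'emerald'] (min_width=18, slack=2)
Line 6: ['plate', 'umbrella'] (min_width=14, slack=6)

Answer: |you word end is milk|
|happy standard      |
|python are orange   |
|bedroom machine     |
|black walk emerald  |
|plate umbrella      |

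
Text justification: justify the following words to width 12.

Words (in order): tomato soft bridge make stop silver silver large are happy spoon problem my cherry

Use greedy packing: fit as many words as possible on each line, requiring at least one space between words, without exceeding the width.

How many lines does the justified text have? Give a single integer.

Line 1: ['tomato', 'soft'] (min_width=11, slack=1)
Line 2: ['bridge', 'make'] (min_width=11, slack=1)
Line 3: ['stop', 'silver'] (min_width=11, slack=1)
Line 4: ['silver', 'large'] (min_width=12, slack=0)
Line 5: ['are', 'happy'] (min_width=9, slack=3)
Line 6: ['spoon'] (min_width=5, slack=7)
Line 7: ['problem', 'my'] (min_width=10, slack=2)
Line 8: ['cherry'] (min_width=6, slack=6)
Total lines: 8

Answer: 8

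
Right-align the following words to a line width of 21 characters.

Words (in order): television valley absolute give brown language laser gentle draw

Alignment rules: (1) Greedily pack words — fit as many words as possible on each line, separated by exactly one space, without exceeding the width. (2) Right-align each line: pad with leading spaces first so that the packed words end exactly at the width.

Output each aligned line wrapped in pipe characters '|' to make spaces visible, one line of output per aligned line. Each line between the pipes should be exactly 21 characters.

Line 1: ['television', 'valley'] (min_width=17, slack=4)
Line 2: ['absolute', 'give', 'brown'] (min_width=19, slack=2)
Line 3: ['language', 'laser', 'gentle'] (min_width=21, slack=0)
Line 4: ['draw'] (min_width=4, slack=17)

Answer: |    television valley|
|  absolute give brown|
|language laser gentle|
|                 draw|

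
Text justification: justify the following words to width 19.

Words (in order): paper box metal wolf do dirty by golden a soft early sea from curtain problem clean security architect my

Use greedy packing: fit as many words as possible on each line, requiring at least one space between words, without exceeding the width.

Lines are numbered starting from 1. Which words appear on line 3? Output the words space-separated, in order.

Line 1: ['paper', 'box', 'metal'] (min_width=15, slack=4)
Line 2: ['wolf', 'do', 'dirty', 'by'] (min_width=16, slack=3)
Line 3: ['golden', 'a', 'soft', 'early'] (min_width=19, slack=0)
Line 4: ['sea', 'from', 'curtain'] (min_width=16, slack=3)
Line 5: ['problem', 'clean'] (min_width=13, slack=6)
Line 6: ['security', 'architect'] (min_width=18, slack=1)
Line 7: ['my'] (min_width=2, slack=17)

Answer: golden a soft early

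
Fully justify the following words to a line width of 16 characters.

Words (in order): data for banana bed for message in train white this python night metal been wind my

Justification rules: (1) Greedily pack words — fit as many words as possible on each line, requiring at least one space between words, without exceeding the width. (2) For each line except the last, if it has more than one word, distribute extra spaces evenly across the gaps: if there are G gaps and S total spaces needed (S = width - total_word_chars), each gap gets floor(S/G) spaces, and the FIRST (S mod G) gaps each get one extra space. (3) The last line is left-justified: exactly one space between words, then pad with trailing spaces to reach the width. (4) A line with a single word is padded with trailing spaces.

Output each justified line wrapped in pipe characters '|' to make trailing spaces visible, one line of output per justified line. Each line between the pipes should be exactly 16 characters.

Answer: |data  for banana|
|bed  for message|
|in  train  white|
|this      python|
|night metal been|
|wind my         |

Derivation:
Line 1: ['data', 'for', 'banana'] (min_width=15, slack=1)
Line 2: ['bed', 'for', 'message'] (min_width=15, slack=1)
Line 3: ['in', 'train', 'white'] (min_width=14, slack=2)
Line 4: ['this', 'python'] (min_width=11, slack=5)
Line 5: ['night', 'metal', 'been'] (min_width=16, slack=0)
Line 6: ['wind', 'my'] (min_width=7, slack=9)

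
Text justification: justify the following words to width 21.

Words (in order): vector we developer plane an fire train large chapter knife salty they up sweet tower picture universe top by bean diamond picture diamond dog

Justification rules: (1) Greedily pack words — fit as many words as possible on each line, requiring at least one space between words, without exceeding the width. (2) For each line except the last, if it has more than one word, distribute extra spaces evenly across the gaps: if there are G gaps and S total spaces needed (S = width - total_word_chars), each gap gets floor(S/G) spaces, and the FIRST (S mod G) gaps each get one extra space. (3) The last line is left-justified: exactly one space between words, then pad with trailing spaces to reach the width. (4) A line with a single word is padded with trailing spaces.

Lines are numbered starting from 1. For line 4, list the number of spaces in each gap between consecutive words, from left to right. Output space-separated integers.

Answer: 2 2 1

Derivation:
Line 1: ['vector', 'we', 'developer'] (min_width=19, slack=2)
Line 2: ['plane', 'an', 'fire', 'train'] (min_width=19, slack=2)
Line 3: ['large', 'chapter', 'knife'] (min_width=19, slack=2)
Line 4: ['salty', 'they', 'up', 'sweet'] (min_width=19, slack=2)
Line 5: ['tower', 'picture'] (min_width=13, slack=8)
Line 6: ['universe', 'top', 'by', 'bean'] (min_width=20, slack=1)
Line 7: ['diamond', 'picture'] (min_width=15, slack=6)
Line 8: ['diamond', 'dog'] (min_width=11, slack=10)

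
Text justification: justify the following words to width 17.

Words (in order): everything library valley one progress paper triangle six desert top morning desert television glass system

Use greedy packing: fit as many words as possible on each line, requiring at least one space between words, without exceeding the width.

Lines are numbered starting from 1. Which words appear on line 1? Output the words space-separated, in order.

Line 1: ['everything'] (min_width=10, slack=7)
Line 2: ['library', 'valley'] (min_width=14, slack=3)
Line 3: ['one', 'progress'] (min_width=12, slack=5)
Line 4: ['paper', 'triangle'] (min_width=14, slack=3)
Line 5: ['six', 'desert', 'top'] (min_width=14, slack=3)
Line 6: ['morning', 'desert'] (min_width=14, slack=3)
Line 7: ['television', 'glass'] (min_width=16, slack=1)
Line 8: ['system'] (min_width=6, slack=11)

Answer: everything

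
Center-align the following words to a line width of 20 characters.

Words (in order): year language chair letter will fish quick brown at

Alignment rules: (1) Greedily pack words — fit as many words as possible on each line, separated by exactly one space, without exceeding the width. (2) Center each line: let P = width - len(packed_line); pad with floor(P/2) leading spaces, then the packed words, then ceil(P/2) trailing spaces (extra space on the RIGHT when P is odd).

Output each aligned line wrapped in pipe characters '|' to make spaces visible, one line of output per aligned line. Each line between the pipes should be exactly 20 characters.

Answer: |year language chair |
|  letter will fish  |
|   quick brown at   |

Derivation:
Line 1: ['year', 'language', 'chair'] (min_width=19, slack=1)
Line 2: ['letter', 'will', 'fish'] (min_width=16, slack=4)
Line 3: ['quick', 'brown', 'at'] (min_width=14, slack=6)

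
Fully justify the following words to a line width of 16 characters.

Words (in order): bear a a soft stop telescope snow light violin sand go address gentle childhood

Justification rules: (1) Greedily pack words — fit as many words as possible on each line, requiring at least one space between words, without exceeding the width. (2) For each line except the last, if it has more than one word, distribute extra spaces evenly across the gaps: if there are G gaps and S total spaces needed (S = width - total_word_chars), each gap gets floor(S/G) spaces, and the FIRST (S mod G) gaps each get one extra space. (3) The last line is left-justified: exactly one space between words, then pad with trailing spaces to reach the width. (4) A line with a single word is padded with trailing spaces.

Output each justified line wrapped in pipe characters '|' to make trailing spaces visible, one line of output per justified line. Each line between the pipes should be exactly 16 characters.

Answer: |bear  a  a  soft|
|stop   telescope|
|snow       light|
|violin  sand  go|
|address   gentle|
|childhood       |

Derivation:
Line 1: ['bear', 'a', 'a', 'soft'] (min_width=13, slack=3)
Line 2: ['stop', 'telescope'] (min_width=14, slack=2)
Line 3: ['snow', 'light'] (min_width=10, slack=6)
Line 4: ['violin', 'sand', 'go'] (min_width=14, slack=2)
Line 5: ['address', 'gentle'] (min_width=14, slack=2)
Line 6: ['childhood'] (min_width=9, slack=7)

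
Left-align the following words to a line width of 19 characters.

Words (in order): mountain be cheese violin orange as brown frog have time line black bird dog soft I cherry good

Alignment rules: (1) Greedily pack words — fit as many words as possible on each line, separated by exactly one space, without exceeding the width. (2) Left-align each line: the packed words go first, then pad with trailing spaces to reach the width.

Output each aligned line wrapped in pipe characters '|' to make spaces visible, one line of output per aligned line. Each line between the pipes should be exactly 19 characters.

Line 1: ['mountain', 'be', 'cheese'] (min_width=18, slack=1)
Line 2: ['violin', 'orange', 'as'] (min_width=16, slack=3)
Line 3: ['brown', 'frog', 'have'] (min_width=15, slack=4)
Line 4: ['time', 'line', 'black'] (min_width=15, slack=4)
Line 5: ['bird', 'dog', 'soft', 'I'] (min_width=15, slack=4)
Line 6: ['cherry', 'good'] (min_width=11, slack=8)

Answer: |mountain be cheese |
|violin orange as   |
|brown frog have    |
|time line black    |
|bird dog soft I    |
|cherry good        |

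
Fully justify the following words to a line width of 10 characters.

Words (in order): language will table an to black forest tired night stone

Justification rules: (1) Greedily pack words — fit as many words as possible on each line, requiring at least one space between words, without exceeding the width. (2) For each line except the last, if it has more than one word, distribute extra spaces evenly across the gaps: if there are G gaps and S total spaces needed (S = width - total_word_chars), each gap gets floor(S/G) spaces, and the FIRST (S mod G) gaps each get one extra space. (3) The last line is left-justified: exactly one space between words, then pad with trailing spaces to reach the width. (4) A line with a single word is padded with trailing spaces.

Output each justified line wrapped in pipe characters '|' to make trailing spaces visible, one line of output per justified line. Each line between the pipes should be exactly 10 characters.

Line 1: ['language'] (min_width=8, slack=2)
Line 2: ['will', 'table'] (min_width=10, slack=0)
Line 3: ['an', 'to'] (min_width=5, slack=5)
Line 4: ['black'] (min_width=5, slack=5)
Line 5: ['forest'] (min_width=6, slack=4)
Line 6: ['tired'] (min_width=5, slack=5)
Line 7: ['night'] (min_width=5, slack=5)
Line 8: ['stone'] (min_width=5, slack=5)

Answer: |language  |
|will table|
|an      to|
|black     |
|forest    |
|tired     |
|night     |
|stone     |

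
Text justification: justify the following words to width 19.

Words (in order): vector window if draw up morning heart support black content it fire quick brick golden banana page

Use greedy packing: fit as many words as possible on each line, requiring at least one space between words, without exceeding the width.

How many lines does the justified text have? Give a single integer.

Line 1: ['vector', 'window', 'if'] (min_width=16, slack=3)
Line 2: ['draw', 'up', 'morning'] (min_width=15, slack=4)
Line 3: ['heart', 'support', 'black'] (min_width=19, slack=0)
Line 4: ['content', 'it', 'fire'] (min_width=15, slack=4)
Line 5: ['quick', 'brick', 'golden'] (min_width=18, slack=1)
Line 6: ['banana', 'page'] (min_width=11, slack=8)
Total lines: 6

Answer: 6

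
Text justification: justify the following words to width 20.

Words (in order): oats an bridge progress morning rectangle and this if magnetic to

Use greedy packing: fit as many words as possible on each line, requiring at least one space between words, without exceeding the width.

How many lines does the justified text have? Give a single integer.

Line 1: ['oats', 'an', 'bridge'] (min_width=14, slack=6)
Line 2: ['progress', 'morning'] (min_width=16, slack=4)
Line 3: ['rectangle', 'and', 'this'] (min_width=18, slack=2)
Line 4: ['if', 'magnetic', 'to'] (min_width=14, slack=6)
Total lines: 4

Answer: 4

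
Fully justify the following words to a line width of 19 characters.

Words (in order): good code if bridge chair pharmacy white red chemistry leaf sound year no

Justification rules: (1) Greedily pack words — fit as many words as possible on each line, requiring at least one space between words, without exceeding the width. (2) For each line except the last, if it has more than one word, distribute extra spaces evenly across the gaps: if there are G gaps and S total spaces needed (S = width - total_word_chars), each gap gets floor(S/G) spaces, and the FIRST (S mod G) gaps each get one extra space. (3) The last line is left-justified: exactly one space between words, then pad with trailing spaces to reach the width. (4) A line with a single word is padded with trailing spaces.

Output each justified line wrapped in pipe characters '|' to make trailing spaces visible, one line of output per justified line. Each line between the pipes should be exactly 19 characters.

Line 1: ['good', 'code', 'if', 'bridge'] (min_width=19, slack=0)
Line 2: ['chair', 'pharmacy'] (min_width=14, slack=5)
Line 3: ['white', 'red', 'chemistry'] (min_width=19, slack=0)
Line 4: ['leaf', 'sound', 'year', 'no'] (min_width=18, slack=1)

Answer: |good code if bridge|
|chair      pharmacy|
|white red chemistry|
|leaf sound year no |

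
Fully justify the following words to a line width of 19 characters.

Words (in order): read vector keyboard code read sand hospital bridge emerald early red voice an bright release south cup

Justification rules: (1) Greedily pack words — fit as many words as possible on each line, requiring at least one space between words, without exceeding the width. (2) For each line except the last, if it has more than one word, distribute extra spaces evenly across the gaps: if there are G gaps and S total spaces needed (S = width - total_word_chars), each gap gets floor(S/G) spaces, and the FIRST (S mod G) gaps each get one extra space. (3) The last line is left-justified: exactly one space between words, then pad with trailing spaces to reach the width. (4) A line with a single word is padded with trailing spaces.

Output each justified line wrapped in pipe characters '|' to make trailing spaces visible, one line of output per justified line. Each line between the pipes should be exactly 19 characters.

Answer: |read         vector|
|keyboard  code read|
|sand       hospital|
|bridge      emerald|
|early  red voice an|
|bright      release|
|south cup          |

Derivation:
Line 1: ['read', 'vector'] (min_width=11, slack=8)
Line 2: ['keyboard', 'code', 'read'] (min_width=18, slack=1)
Line 3: ['sand', 'hospital'] (min_width=13, slack=6)
Line 4: ['bridge', 'emerald'] (min_width=14, slack=5)
Line 5: ['early', 'red', 'voice', 'an'] (min_width=18, slack=1)
Line 6: ['bright', 'release'] (min_width=14, slack=5)
Line 7: ['south', 'cup'] (min_width=9, slack=10)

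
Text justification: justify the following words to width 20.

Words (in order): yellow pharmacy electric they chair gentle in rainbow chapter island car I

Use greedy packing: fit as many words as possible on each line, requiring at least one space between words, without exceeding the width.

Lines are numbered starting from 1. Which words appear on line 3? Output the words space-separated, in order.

Answer: gentle in rainbow

Derivation:
Line 1: ['yellow', 'pharmacy'] (min_width=15, slack=5)
Line 2: ['electric', 'they', 'chair'] (min_width=19, slack=1)
Line 3: ['gentle', 'in', 'rainbow'] (min_width=17, slack=3)
Line 4: ['chapter', 'island', 'car', 'I'] (min_width=20, slack=0)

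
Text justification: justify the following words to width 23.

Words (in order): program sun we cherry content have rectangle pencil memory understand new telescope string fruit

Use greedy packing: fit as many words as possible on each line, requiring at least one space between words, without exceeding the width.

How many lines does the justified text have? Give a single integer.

Answer: 5

Derivation:
Line 1: ['program', 'sun', 'we', 'cherry'] (min_width=21, slack=2)
Line 2: ['content', 'have', 'rectangle'] (min_width=22, slack=1)
Line 3: ['pencil', 'memory'] (min_width=13, slack=10)
Line 4: ['understand', 'new'] (min_width=14, slack=9)
Line 5: ['telescope', 'string', 'fruit'] (min_width=22, slack=1)
Total lines: 5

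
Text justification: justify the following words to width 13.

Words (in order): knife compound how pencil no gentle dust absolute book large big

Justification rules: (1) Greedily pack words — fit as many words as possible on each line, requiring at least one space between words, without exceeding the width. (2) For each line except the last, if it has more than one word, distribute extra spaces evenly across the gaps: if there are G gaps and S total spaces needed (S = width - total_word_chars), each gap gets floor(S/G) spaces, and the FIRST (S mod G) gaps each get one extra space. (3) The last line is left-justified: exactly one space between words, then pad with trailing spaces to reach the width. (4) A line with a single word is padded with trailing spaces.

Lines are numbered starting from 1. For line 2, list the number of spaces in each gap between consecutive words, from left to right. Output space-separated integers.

Answer: 2

Derivation:
Line 1: ['knife'] (min_width=5, slack=8)
Line 2: ['compound', 'how'] (min_width=12, slack=1)
Line 3: ['pencil', 'no'] (min_width=9, slack=4)
Line 4: ['gentle', 'dust'] (min_width=11, slack=2)
Line 5: ['absolute', 'book'] (min_width=13, slack=0)
Line 6: ['large', 'big'] (min_width=9, slack=4)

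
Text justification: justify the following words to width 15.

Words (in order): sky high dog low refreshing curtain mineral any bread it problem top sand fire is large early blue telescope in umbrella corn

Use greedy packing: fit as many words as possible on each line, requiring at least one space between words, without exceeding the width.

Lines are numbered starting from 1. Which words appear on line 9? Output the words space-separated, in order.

Answer: in umbrella

Derivation:
Line 1: ['sky', 'high', 'dog'] (min_width=12, slack=3)
Line 2: ['low', 'refreshing'] (min_width=14, slack=1)
Line 3: ['curtain', 'mineral'] (min_width=15, slack=0)
Line 4: ['any', 'bread', 'it'] (min_width=12, slack=3)
Line 5: ['problem', 'top'] (min_width=11, slack=4)
Line 6: ['sand', 'fire', 'is'] (min_width=12, slack=3)
Line 7: ['large', 'early'] (min_width=11, slack=4)
Line 8: ['blue', 'telescope'] (min_width=14, slack=1)
Line 9: ['in', 'umbrella'] (min_width=11, slack=4)
Line 10: ['corn'] (min_width=4, slack=11)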